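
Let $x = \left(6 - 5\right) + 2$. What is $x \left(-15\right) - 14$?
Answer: $-59$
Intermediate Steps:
$x = 3$ ($x = 1 + 2 = 3$)
$x \left(-15\right) - 14 = 3 \left(-15\right) - 14 = -45 - 14 = -59$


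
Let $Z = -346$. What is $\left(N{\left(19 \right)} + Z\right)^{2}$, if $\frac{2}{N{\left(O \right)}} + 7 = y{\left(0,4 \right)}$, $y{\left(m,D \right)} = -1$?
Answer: $\frac{1918225}{16} \approx 1.1989 \cdot 10^{5}$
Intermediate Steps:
$N{\left(O \right)} = - \frac{1}{4}$ ($N{\left(O \right)} = \frac{2}{-7 - 1} = \frac{2}{-8} = 2 \left(- \frac{1}{8}\right) = - \frac{1}{4}$)
$\left(N{\left(19 \right)} + Z\right)^{2} = \left(- \frac{1}{4} - 346\right)^{2} = \left(- \frac{1385}{4}\right)^{2} = \frac{1918225}{16}$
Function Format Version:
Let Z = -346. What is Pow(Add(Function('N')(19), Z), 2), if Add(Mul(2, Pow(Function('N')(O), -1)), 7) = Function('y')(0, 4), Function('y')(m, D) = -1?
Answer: Rational(1918225, 16) ≈ 1.1989e+5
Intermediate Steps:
Function('N')(O) = Rational(-1, 4) (Function('N')(O) = Mul(2, Pow(Add(-7, -1), -1)) = Mul(2, Pow(-8, -1)) = Mul(2, Rational(-1, 8)) = Rational(-1, 4))
Pow(Add(Function('N')(19), Z), 2) = Pow(Add(Rational(-1, 4), -346), 2) = Pow(Rational(-1385, 4), 2) = Rational(1918225, 16)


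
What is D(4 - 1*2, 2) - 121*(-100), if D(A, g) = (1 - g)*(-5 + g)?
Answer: 12103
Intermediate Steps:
D(4 - 1*2, 2) - 121*(-100) = (-5 - 1*2**2 + 6*2) - 121*(-100) = (-5 - 1*4 + 12) + 12100 = (-5 - 4 + 12) + 12100 = 3 + 12100 = 12103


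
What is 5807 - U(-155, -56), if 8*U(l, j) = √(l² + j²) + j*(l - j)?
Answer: 5114 - √27161/8 ≈ 5093.4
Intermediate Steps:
U(l, j) = √(j² + l²)/8 + j*(l - j)/8 (U(l, j) = (√(l² + j²) + j*(l - j))/8 = (√(j² + l²) + j*(l - j))/8 = √(j² + l²)/8 + j*(l - j)/8)
5807 - U(-155, -56) = 5807 - (-⅛*(-56)² + √((-56)² + (-155)²)/8 + (⅛)*(-56)*(-155)) = 5807 - (-⅛*3136 + √(3136 + 24025)/8 + 1085) = 5807 - (-392 + √27161/8 + 1085) = 5807 - (693 + √27161/8) = 5807 + (-693 - √27161/8) = 5114 - √27161/8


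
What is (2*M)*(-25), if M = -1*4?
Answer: 200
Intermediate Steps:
M = -4
(2*M)*(-25) = (2*(-4))*(-25) = -8*(-25) = 200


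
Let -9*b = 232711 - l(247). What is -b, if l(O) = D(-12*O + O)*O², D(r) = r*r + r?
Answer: -450207873637/9 ≈ -5.0023e+10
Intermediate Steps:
D(r) = r + r² (D(r) = r² + r = r + r²)
l(O) = -11*O³*(1 - 11*O) (l(O) = ((-12*O + O)*(1 + (-12*O + O)))*O² = ((-11*O)*(1 - 11*O))*O² = (-11*O*(1 - 11*O))*O² = -11*O³*(1 - 11*O))
b = 450207873637/9 (b = -(232711 - 247³*(-11 + 121*247))/9 = -(232711 - 15069223*(-11 + 29887))/9 = -(232711 - 15069223*29876)/9 = -(232711 - 1*450208106348)/9 = -(232711 - 450208106348)/9 = -⅑*(-450207873637) = 450207873637/9 ≈ 5.0023e+10)
-b = -1*450207873637/9 = -450207873637/9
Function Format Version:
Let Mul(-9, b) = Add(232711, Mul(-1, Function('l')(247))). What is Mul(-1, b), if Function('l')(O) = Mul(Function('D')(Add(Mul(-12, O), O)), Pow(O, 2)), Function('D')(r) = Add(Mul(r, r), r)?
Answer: Rational(-450207873637, 9) ≈ -5.0023e+10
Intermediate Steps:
Function('D')(r) = Add(r, Pow(r, 2)) (Function('D')(r) = Add(Pow(r, 2), r) = Add(r, Pow(r, 2)))
Function('l')(O) = Mul(-11, Pow(O, 3), Add(1, Mul(-11, O))) (Function('l')(O) = Mul(Mul(Add(Mul(-12, O), O), Add(1, Add(Mul(-12, O), O))), Pow(O, 2)) = Mul(Mul(Mul(-11, O), Add(1, Mul(-11, O))), Pow(O, 2)) = Mul(Mul(-11, O, Add(1, Mul(-11, O))), Pow(O, 2)) = Mul(-11, Pow(O, 3), Add(1, Mul(-11, O))))
b = Rational(450207873637, 9) (b = Mul(Rational(-1, 9), Add(232711, Mul(-1, Mul(Pow(247, 3), Add(-11, Mul(121, 247)))))) = Mul(Rational(-1, 9), Add(232711, Mul(-1, Mul(15069223, Add(-11, 29887))))) = Mul(Rational(-1, 9), Add(232711, Mul(-1, Mul(15069223, 29876)))) = Mul(Rational(-1, 9), Add(232711, Mul(-1, 450208106348))) = Mul(Rational(-1, 9), Add(232711, -450208106348)) = Mul(Rational(-1, 9), -450207873637) = Rational(450207873637, 9) ≈ 5.0023e+10)
Mul(-1, b) = Mul(-1, Rational(450207873637, 9)) = Rational(-450207873637, 9)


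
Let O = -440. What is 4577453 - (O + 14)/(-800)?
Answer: 1830980987/400 ≈ 4.5775e+6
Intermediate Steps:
4577453 - (O + 14)/(-800) = 4577453 - (-440 + 14)/(-800) = 4577453 - (-1)*(-426)/800 = 4577453 - 1*213/400 = 4577453 - 213/400 = 1830980987/400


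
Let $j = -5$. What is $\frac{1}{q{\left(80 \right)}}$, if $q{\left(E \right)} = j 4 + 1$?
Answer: $- \frac{1}{19} \approx -0.052632$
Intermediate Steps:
$q{\left(E \right)} = -19$ ($q{\left(E \right)} = \left(-5\right) 4 + 1 = -20 + 1 = -19$)
$\frac{1}{q{\left(80 \right)}} = \frac{1}{-19} = - \frac{1}{19}$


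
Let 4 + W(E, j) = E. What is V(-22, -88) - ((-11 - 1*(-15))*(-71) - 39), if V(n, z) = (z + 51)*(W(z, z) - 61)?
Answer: 5984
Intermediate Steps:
W(E, j) = -4 + E
V(n, z) = (-65 + z)*(51 + z) (V(n, z) = (z + 51)*((-4 + z) - 61) = (51 + z)*(-65 + z) = (-65 + z)*(51 + z))
V(-22, -88) - ((-11 - 1*(-15))*(-71) - 39) = (-3315 + (-88)**2 - 14*(-88)) - ((-11 - 1*(-15))*(-71) - 39) = (-3315 + 7744 + 1232) - ((-11 + 15)*(-71) - 39) = 5661 - (4*(-71) - 39) = 5661 - (-284 - 39) = 5661 - 1*(-323) = 5661 + 323 = 5984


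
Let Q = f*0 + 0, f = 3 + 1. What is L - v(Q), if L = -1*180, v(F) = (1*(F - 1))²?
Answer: -181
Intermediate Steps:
f = 4
Q = 0 (Q = 4*0 + 0 = 0 + 0 = 0)
v(F) = (-1 + F)² (v(F) = (1*(-1 + F))² = (-1 + F)²)
L = -180
L - v(Q) = -180 - (-1 + 0)² = -180 - 1*(-1)² = -180 - 1*1 = -180 - 1 = -181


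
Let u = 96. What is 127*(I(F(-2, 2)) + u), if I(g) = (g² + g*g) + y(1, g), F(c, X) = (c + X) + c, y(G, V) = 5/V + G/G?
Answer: 26035/2 ≈ 13018.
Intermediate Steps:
y(G, V) = 1 + 5/V (y(G, V) = 5/V + 1 = 1 + 5/V)
F(c, X) = X + 2*c (F(c, X) = (X + c) + c = X + 2*c)
I(g) = 2*g² + (5 + g)/g (I(g) = (g² + g*g) + (5 + g)/g = (g² + g²) + (5 + g)/g = 2*g² + (5 + g)/g)
127*(I(F(-2, 2)) + u) = 127*((5 + (2 + 2*(-2)) + 2*(2 + 2*(-2))³)/(2 + 2*(-2)) + 96) = 127*((5 + (2 - 4) + 2*(2 - 4)³)/(2 - 4) + 96) = 127*((5 - 2 + 2*(-2)³)/(-2) + 96) = 127*(-(5 - 2 + 2*(-8))/2 + 96) = 127*(-(5 - 2 - 16)/2 + 96) = 127*(-½*(-13) + 96) = 127*(13/2 + 96) = 127*(205/2) = 26035/2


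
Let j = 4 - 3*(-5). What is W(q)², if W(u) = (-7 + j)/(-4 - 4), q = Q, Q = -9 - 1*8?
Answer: 9/4 ≈ 2.2500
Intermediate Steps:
j = 19 (j = 4 + 15 = 19)
Q = -17 (Q = -9 - 8 = -17)
q = -17
W(u) = -3/2 (W(u) = (-7 + 19)/(-4 - 4) = 12/(-8) = 12*(-⅛) = -3/2)
W(q)² = (-3/2)² = 9/4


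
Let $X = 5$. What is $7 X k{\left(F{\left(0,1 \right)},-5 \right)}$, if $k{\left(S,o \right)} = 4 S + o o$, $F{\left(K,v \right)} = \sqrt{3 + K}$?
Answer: $875 + 140 \sqrt{3} \approx 1117.5$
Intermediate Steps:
$k{\left(S,o \right)} = o^{2} + 4 S$ ($k{\left(S,o \right)} = 4 S + o^{2} = o^{2} + 4 S$)
$7 X k{\left(F{\left(0,1 \right)},-5 \right)} = 7 \cdot 5 \left(\left(-5\right)^{2} + 4 \sqrt{3 + 0}\right) = 35 \left(25 + 4 \sqrt{3}\right) = 875 + 140 \sqrt{3}$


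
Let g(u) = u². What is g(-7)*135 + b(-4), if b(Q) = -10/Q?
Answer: 13235/2 ≈ 6617.5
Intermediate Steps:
g(-7)*135 + b(-4) = (-7)²*135 - 10/(-4) = 49*135 - 10*(-¼) = 6615 + 5/2 = 13235/2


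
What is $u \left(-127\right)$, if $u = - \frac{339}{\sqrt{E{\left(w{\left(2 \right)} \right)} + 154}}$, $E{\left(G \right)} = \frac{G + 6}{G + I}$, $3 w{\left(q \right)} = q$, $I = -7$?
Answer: $\frac{43053 \sqrt{55214}}{2906} \approx 3481.2$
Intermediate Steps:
$w{\left(q \right)} = \frac{q}{3}$
$E{\left(G \right)} = \frac{6 + G}{-7 + G}$ ($E{\left(G \right)} = \frac{G + 6}{G - 7} = \frac{6 + G}{-7 + G}$)
$u = - \frac{339 \sqrt{55214}}{2906}$ ($u = - \frac{339}{\sqrt{\frac{6 + \frac{1}{3} \cdot 2}{-7 + \frac{1}{3} \cdot 2} + 154}} = - \frac{339}{\sqrt{\frac{6 + \frac{2}{3}}{-7 + \frac{2}{3}} + 154}} = - \frac{339}{\sqrt{\frac{1}{- \frac{19}{3}} \cdot \frac{20}{3} + 154}} = - \frac{339}{\sqrt{\left(- \frac{3}{19}\right) \frac{20}{3} + 154}} = - \frac{339}{\sqrt{- \frac{20}{19} + 154}} = - \frac{339}{\sqrt{\frac{2906}{19}}} = - \frac{339}{\frac{1}{19} \sqrt{55214}} = - 339 \frac{\sqrt{55214}}{2906} = - \frac{339 \sqrt{55214}}{2906} \approx -27.411$)
$u \left(-127\right) = - \frac{339 \sqrt{55214}}{2906} \left(-127\right) = \frac{43053 \sqrt{55214}}{2906}$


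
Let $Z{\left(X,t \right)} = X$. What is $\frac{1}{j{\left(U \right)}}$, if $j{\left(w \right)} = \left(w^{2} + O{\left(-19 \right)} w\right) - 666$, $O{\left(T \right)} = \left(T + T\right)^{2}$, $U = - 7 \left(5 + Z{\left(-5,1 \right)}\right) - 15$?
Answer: $- \frac{1}{22101} \approx -4.5247 \cdot 10^{-5}$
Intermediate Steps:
$U = -15$ ($U = - 7 \left(5 - 5\right) - 15 = \left(-7\right) 0 - 15 = 0 - 15 = -15$)
$O{\left(T \right)} = 4 T^{2}$ ($O{\left(T \right)} = \left(2 T\right)^{2} = 4 T^{2}$)
$j{\left(w \right)} = -666 + w^{2} + 1444 w$ ($j{\left(w \right)} = \left(w^{2} + 4 \left(-19\right)^{2} w\right) - 666 = \left(w^{2} + 4 \cdot 361 w\right) - 666 = \left(w^{2} + 1444 w\right) - 666 = -666 + w^{2} + 1444 w$)
$\frac{1}{j{\left(U \right)}} = \frac{1}{-666 + \left(-15\right)^{2} + 1444 \left(-15\right)} = \frac{1}{-666 + 225 - 21660} = \frac{1}{-22101} = - \frac{1}{22101}$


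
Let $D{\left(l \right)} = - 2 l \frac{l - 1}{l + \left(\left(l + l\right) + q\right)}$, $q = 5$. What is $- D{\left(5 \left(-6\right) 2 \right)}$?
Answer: $- \frac{1464}{35} \approx -41.829$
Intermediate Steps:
$D{\left(l \right)} = - \frac{2 l \left(-1 + l\right)}{5 + 3 l}$ ($D{\left(l \right)} = - 2 l \frac{l - 1}{l + \left(\left(l + l\right) + 5\right)} = - 2 l \frac{-1 + l}{l + \left(2 l + 5\right)} = - 2 l \frac{-1 + l}{l + \left(5 + 2 l\right)} = - 2 l \frac{-1 + l}{5 + 3 l} = - \frac{2 l \left(-1 + l\right)}{5 + 3 l}$)
$- D{\left(5 \left(-6\right) 2 \right)} = - \frac{2 \cdot 5 \left(-6\right) 2 \left(1 - 5 \left(-6\right) 2\right)}{5 + 3 \cdot 5 \left(-6\right) 2} = - \frac{2 \left(\left(-30\right) 2\right) \left(1 - \left(-30\right) 2\right)}{5 + 3 \left(\left(-30\right) 2\right)} = - \frac{2 \left(-60\right) \left(1 - -60\right)}{5 + 3 \left(-60\right)} = - \frac{2 \left(-60\right) \left(1 + 60\right)}{5 - 180} = - \frac{2 \left(-60\right) 61}{-175} = - \frac{2 \left(-60\right) \left(-1\right) 61}{175} = \left(-1\right) \frac{1464}{35} = - \frac{1464}{35}$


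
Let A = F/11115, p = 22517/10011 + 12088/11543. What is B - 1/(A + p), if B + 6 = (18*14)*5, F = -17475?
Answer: 61686152180721/49214270138 ≈ 1253.4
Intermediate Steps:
p = 380926699/115556973 (p = 22517*(1/10011) + 12088*(1/11543) = 22517/10011 + 12088/11543 = 380926699/115556973 ≈ 3.2964)
A = -1165/741 (A = -17475/11115 = -17475*1/11115 = -1165/741 ≈ -1.5722)
B = 1254 (B = -6 + (18*14)*5 = -6 + 252*5 = -6 + 1260 = 1254)
B - 1/(A + p) = 1254 - 1/(-1165/741 + 380926699/115556973) = 1254 - 1/49214270138/28542572331 = 1254 - 1*28542572331/49214270138 = 1254 - 28542572331/49214270138 = 61686152180721/49214270138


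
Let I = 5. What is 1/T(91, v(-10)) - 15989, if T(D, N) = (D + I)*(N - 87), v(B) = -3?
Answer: -138144961/8640 ≈ -15989.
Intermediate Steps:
T(D, N) = (-87 + N)*(5 + D) (T(D, N) = (D + 5)*(N - 87) = (5 + D)*(-87 + N) = (-87 + N)*(5 + D))
1/T(91, v(-10)) - 15989 = 1/(-435 - 87*91 + 5*(-3) + 91*(-3)) - 15989 = 1/(-435 - 7917 - 15 - 273) - 15989 = 1/(-8640) - 15989 = -1/8640 - 15989 = -138144961/8640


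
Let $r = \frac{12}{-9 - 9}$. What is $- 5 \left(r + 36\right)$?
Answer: $- \frac{530}{3} \approx -176.67$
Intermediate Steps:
$r = - \frac{2}{3}$ ($r = \frac{12}{-18} = 12 \left(- \frac{1}{18}\right) = - \frac{2}{3} \approx -0.66667$)
$- 5 \left(r + 36\right) = - 5 \left(- \frac{2}{3} + 36\right) = \left(-5\right) \frac{106}{3} = - \frac{530}{3}$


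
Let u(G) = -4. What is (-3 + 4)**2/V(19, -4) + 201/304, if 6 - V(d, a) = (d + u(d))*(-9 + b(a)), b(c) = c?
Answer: 40705/61104 ≈ 0.66616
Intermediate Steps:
V(d, a) = 6 - (-9 + a)*(-4 + d) (V(d, a) = 6 - (d - 4)*(-9 + a) = 6 - (-4 + d)*(-9 + a) = 6 - (-9 + a)*(-4 + d))
(-3 + 4)**2/V(19, -4) + 201/304 = (-3 + 4)**2/(-30 + 4*(-4) + 9*19 - 1*(-4)*19) + 201/304 = 1**2/(-30 - 16 + 171 + 76) + 201*(1/304) = 1/201 + 201/304 = 40705/61104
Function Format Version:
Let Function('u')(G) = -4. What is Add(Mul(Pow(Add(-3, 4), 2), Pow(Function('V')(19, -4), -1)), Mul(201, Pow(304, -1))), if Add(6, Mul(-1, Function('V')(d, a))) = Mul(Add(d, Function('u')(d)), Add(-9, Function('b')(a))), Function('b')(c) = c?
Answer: Rational(40705, 61104) ≈ 0.66616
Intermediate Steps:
Function('V')(d, a) = Add(6, Mul(-1, Add(-9, a), Add(-4, d))) (Function('V')(d, a) = Add(6, Mul(-1, Mul(Add(d, -4), Add(-9, a)))) = Add(6, Mul(-1, Mul(Add(-4, d), Add(-9, a)))) = Add(6, Mul(-1, Mul(Add(-9, a), Add(-4, d)))) = Add(6, Mul(-1, Add(-9, a), Add(-4, d))))
Add(Mul(Pow(Add(-3, 4), 2), Pow(Function('V')(19, -4), -1)), Mul(201, Pow(304, -1))) = Add(Mul(Pow(Add(-3, 4), 2), Pow(Add(-30, Mul(4, -4), Mul(9, 19), Mul(-1, -4, 19)), -1)), Mul(201, Pow(304, -1))) = Add(Mul(Pow(1, 2), Pow(Add(-30, -16, 171, 76), -1)), Mul(201, Rational(1, 304))) = Add(Mul(1, Pow(201, -1)), Rational(201, 304)) = Add(Mul(1, Rational(1, 201)), Rational(201, 304)) = Add(Rational(1, 201), Rational(201, 304)) = Rational(40705, 61104)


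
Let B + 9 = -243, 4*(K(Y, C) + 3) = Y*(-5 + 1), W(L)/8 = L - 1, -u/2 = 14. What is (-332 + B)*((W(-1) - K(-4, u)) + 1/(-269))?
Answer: 2671216/269 ≈ 9930.2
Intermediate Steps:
u = -28 (u = -2*14 = -28)
W(L) = -8 + 8*L (W(L) = 8*(L - 1) = 8*(-1 + L) = -8 + 8*L)
K(Y, C) = -3 - Y (K(Y, C) = -3 + (Y*(-5 + 1))/4 = -3 + (Y*(-4))/4 = -3 + (-4*Y)/4 = -3 - Y)
B = -252 (B = -9 - 243 = -252)
(-332 + B)*((W(-1) - K(-4, u)) + 1/(-269)) = (-332 - 252)*(((-8 + 8*(-1)) - (-3 - 1*(-4))) + 1/(-269)) = -584*(((-8 - 8) - (-3 + 4)) - 1/269) = -584*((-16 - 1*1) - 1/269) = -584*((-16 - 1) - 1/269) = -584*(-17 - 1/269) = -584*(-4574/269) = 2671216/269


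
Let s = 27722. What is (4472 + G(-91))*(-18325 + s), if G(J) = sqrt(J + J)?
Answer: 42023384 + 9397*I*sqrt(182) ≈ 4.2023e+7 + 1.2677e+5*I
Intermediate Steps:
G(J) = sqrt(2)*sqrt(J) (G(J) = sqrt(2*J) = sqrt(2)*sqrt(J))
(4472 + G(-91))*(-18325 + s) = (4472 + sqrt(2)*sqrt(-91))*(-18325 + 27722) = (4472 + sqrt(2)*(I*sqrt(91)))*9397 = (4472 + I*sqrt(182))*9397 = 42023384 + 9397*I*sqrt(182)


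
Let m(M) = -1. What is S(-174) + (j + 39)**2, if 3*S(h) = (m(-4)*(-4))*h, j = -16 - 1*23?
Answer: -232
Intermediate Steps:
j = -39 (j = -16 - 23 = -39)
S(h) = 4*h/3 (S(h) = ((-1*(-4))*h)/3 = (4*h)/3 = 4*h/3)
S(-174) + (j + 39)**2 = (4/3)*(-174) + (-39 + 39)**2 = -232 + 0**2 = -232 + 0 = -232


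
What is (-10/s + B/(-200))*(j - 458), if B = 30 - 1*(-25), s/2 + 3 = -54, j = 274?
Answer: 9821/285 ≈ 34.460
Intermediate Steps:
s = -114 (s = -6 + 2*(-54) = -6 - 108 = -114)
B = 55 (B = 30 + 25 = 55)
(-10/s + B/(-200))*(j - 458) = (-10/(-114) + 55/(-200))*(274 - 458) = (-10*(-1/114) + 55*(-1/200))*(-184) = (5/57 - 11/40)*(-184) = -427/2280*(-184) = 9821/285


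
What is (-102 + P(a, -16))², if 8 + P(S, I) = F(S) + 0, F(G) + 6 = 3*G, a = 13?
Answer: 5929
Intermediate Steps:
F(G) = -6 + 3*G
P(S, I) = -14 + 3*S (P(S, I) = -8 + ((-6 + 3*S) + 0) = -8 + (-6 + 3*S) = -14 + 3*S)
(-102 + P(a, -16))² = (-102 + (-14 + 3*13))² = (-102 + (-14 + 39))² = (-102 + 25)² = (-77)² = 5929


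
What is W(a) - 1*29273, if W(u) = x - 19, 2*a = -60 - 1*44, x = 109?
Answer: -29183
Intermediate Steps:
a = -52 (a = (-60 - 1*44)/2 = (-60 - 44)/2 = (½)*(-104) = -52)
W(u) = 90 (W(u) = 109 - 19 = 90)
W(a) - 1*29273 = 90 - 1*29273 = 90 - 29273 = -29183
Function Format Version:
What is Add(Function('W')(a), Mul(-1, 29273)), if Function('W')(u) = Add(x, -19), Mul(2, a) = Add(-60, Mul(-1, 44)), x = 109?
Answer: -29183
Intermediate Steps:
a = -52 (a = Mul(Rational(1, 2), Add(-60, Mul(-1, 44))) = Mul(Rational(1, 2), Add(-60, -44)) = Mul(Rational(1, 2), -104) = -52)
Function('W')(u) = 90 (Function('W')(u) = Add(109, -19) = 90)
Add(Function('W')(a), Mul(-1, 29273)) = Add(90, Mul(-1, 29273)) = Add(90, -29273) = -29183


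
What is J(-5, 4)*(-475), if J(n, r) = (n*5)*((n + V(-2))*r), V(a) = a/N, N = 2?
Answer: -285000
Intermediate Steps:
V(a) = a/2
J(n, r) = 5*n*r*(-1 + n) (J(n, r) = (n*5)*((n + (1/2)*(-2))*r) = (5*n)*((n - 1)*r) = (5*n)*((-1 + n)*r) = (5*n)*(r*(-1 + n)) = 5*n*r*(-1 + n))
J(-5, 4)*(-475) = (5*(-5)*4*(-1 - 5))*(-475) = (5*(-5)*4*(-6))*(-475) = 600*(-475) = -285000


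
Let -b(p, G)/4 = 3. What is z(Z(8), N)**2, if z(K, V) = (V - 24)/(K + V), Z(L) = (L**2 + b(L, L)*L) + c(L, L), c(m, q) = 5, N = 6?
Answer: 36/49 ≈ 0.73469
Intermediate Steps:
b(p, G) = -12 (b(p, G) = -4*3 = -12)
Z(L) = 5 + L**2 - 12*L (Z(L) = (L**2 - 12*L) + 5 = 5 + L**2 - 12*L)
z(K, V) = (-24 + V)/(K + V)
z(Z(8), N)**2 = ((-24 + 6)/((5 + 8**2 - 12*8) + 6))**2 = (-18/((5 + 64 - 96) + 6))**2 = (-18/(-27 + 6))**2 = (-18/(-21))**2 = (-1/21*(-18))**2 = (6/7)**2 = 36/49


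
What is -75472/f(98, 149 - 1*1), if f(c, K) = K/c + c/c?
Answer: -3698128/123 ≈ -30066.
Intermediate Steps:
f(c, K) = 1 + K/c (f(c, K) = K/c + 1 = 1 + K/c)
-75472/f(98, 149 - 1*1) = -75472*98/((149 - 1*1) + 98) = -75472*98/((149 - 1) + 98) = -75472*98/(148 + 98) = -75472/((1/98)*246) = -75472/123/49 = -75472*49/123 = -3698128/123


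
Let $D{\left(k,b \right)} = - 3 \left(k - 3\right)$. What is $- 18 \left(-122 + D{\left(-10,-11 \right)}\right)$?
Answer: $1494$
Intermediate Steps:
$D{\left(k,b \right)} = 9 - 3 k$ ($D{\left(k,b \right)} = - 3 \left(-3 + k\right) = 9 - 3 k$)
$- 18 \left(-122 + D{\left(-10,-11 \right)}\right) = - 18 \left(-122 + \left(9 - -30\right)\right) = - 18 \left(-122 + \left(9 + 30\right)\right) = - 18 \left(-122 + 39\right) = \left(-18\right) \left(-83\right) = 1494$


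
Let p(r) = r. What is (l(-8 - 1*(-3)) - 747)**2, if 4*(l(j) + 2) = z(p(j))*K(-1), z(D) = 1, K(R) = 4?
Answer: 559504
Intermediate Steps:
l(j) = -1 (l(j) = -2 + (1*4)/4 = -2 + (1/4)*4 = -2 + 1 = -1)
(l(-8 - 1*(-3)) - 747)**2 = (-1 - 747)**2 = (-748)**2 = 559504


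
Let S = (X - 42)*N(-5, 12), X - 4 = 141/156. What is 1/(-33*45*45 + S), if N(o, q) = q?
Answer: -13/874512 ≈ -1.4865e-5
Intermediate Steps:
X = 255/52 (X = 4 + 141/156 = 4 + 141*(1/156) = 4 + 47/52 = 255/52 ≈ 4.9038)
S = -5787/13 (S = (255/52 - 42)*12 = -1929/52*12 = -5787/13 ≈ -445.15)
1/(-33*45*45 + S) = 1/(-33*45*45 - 5787/13) = 1/(-1485*45 - 5787/13) = 1/(-66825 - 5787/13) = 1/(-874512/13) = -13/874512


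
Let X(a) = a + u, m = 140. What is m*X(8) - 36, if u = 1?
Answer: 1224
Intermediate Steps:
X(a) = 1 + a (X(a) = a + 1 = 1 + a)
m*X(8) - 36 = 140*(1 + 8) - 36 = 140*9 - 36 = 1260 - 36 = 1224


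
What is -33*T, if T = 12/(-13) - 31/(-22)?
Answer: -417/26 ≈ -16.038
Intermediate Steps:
T = 139/286 (T = 12*(-1/13) - 31*(-1/22) = -12/13 + 31/22 = 139/286 ≈ 0.48601)
-33*T = -33*139/286 = -417/26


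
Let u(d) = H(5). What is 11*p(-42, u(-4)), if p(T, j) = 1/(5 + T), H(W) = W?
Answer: -11/37 ≈ -0.29730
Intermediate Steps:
u(d) = 5
11*p(-42, u(-4)) = 11/(5 - 42) = 11/(-37) = 11*(-1/37) = -11/37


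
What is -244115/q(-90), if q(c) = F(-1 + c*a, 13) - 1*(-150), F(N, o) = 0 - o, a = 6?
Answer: -244115/137 ≈ -1781.9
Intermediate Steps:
F(N, o) = -o
q(c) = 137 (q(c) = -1*13 - 1*(-150) = -13 + 150 = 137)
-244115/q(-90) = -244115/137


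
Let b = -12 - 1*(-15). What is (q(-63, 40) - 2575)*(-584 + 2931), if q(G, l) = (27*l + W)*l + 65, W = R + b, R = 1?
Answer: 95874950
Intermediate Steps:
b = 3 (b = -12 + 15 = 3)
W = 4 (W = 1 + 3 = 4)
q(G, l) = 65 + l*(4 + 27*l) (q(G, l) = (27*l + 4)*l + 65 = (4 + 27*l)*l + 65 = l*(4 + 27*l) + 65 = 65 + l*(4 + 27*l))
(q(-63, 40) - 2575)*(-584 + 2931) = ((65 + 4*40 + 27*40**2) - 2575)*(-584 + 2931) = ((65 + 160 + 27*1600) - 2575)*2347 = ((65 + 160 + 43200) - 2575)*2347 = (43425 - 2575)*2347 = 40850*2347 = 95874950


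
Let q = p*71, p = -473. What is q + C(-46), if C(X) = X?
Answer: -33629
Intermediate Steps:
q = -33583 (q = -473*71 = -33583)
q + C(-46) = -33583 - 46 = -33629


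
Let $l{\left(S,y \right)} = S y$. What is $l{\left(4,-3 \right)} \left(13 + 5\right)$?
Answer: $-216$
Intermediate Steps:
$l{\left(4,-3 \right)} \left(13 + 5\right) = 4 \left(-3\right) \left(13 + 5\right) = \left(-12\right) 18 = -216$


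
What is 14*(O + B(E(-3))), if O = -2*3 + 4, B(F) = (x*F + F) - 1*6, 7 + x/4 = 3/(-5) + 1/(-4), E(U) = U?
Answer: 5824/5 ≈ 1164.8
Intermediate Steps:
x = -157/5 (x = -28 + 4*(3/(-5) + 1/(-4)) = -28 + 4*(3*(-⅕) + 1*(-¼)) = -28 + 4*(-⅗ - ¼) = -28 + 4*(-17/20) = -28 - 17/5 = -157/5 ≈ -31.400)
B(F) = -6 - 152*F/5 (B(F) = (-157*F/5 + F) - 1*6 = -152*F/5 - 6 = -6 - 152*F/5)
O = -2 (O = -6 + 4 = -2)
14*(O + B(E(-3))) = 14*(-2 + (-6 - 152/5*(-3))) = 14*(-2 + (-6 + 456/5)) = 14*(-2 + 426/5) = 14*(416/5) = 5824/5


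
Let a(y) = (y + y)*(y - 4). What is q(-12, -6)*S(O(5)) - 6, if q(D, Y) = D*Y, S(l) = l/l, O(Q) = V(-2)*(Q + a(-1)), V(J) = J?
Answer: 66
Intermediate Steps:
a(y) = 2*y*(-4 + y) (a(y) = (2*y)*(-4 + y) = 2*y*(-4 + y))
O(Q) = -20 - 2*Q (O(Q) = -2*(Q + 2*(-1)*(-4 - 1)) = -2*(Q + 2*(-1)*(-5)) = -2*(Q + 10) = -2*(10 + Q) = -20 - 2*Q)
S(l) = 1
q(-12, -6)*S(O(5)) - 6 = -12*(-6)*1 - 6 = 72*1 - 6 = 72 - 6 = 66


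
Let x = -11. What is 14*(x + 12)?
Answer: 14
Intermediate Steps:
14*(x + 12) = 14*(-11 + 12) = 14*1 = 14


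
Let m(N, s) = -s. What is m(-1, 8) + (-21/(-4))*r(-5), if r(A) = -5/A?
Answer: -11/4 ≈ -2.7500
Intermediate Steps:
m(-1, 8) + (-21/(-4))*r(-5) = -1*8 + (-21/(-4))*(-5/(-5)) = -8 + (-21*(-¼))*(-5*(-⅕)) = -8 + (21/4)*1 = -8 + 21/4 = -11/4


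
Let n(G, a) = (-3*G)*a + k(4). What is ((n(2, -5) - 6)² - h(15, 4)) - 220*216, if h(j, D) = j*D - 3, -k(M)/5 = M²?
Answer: -44441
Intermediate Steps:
k(M) = -5*M²
h(j, D) = -3 + D*j (h(j, D) = D*j - 3 = -3 + D*j)
n(G, a) = -80 - 3*G*a (n(G, a) = (-3*G)*a - 5*4² = -3*G*a - 5*16 = -3*G*a - 80 = -80 - 3*G*a)
((n(2, -5) - 6)² - h(15, 4)) - 220*216 = (((-80 - 3*2*(-5)) - 6)² - (-3 + 4*15)) - 220*216 = (((-80 + 30) - 6)² - (-3 + 60)) - 47520 = ((-50 - 6)² - 1*57) - 47520 = ((-56)² - 57) - 47520 = (3136 - 57) - 47520 = 3079 - 47520 = -44441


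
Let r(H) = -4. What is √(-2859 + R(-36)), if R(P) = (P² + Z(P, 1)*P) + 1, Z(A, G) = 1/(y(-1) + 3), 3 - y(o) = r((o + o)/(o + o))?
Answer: 2*I*√9785/5 ≈ 39.568*I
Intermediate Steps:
y(o) = 7 (y(o) = 3 - 1*(-4) = 3 + 4 = 7)
Z(A, G) = ⅒ (Z(A, G) = 1/(7 + 3) = 1/10 = ⅒)
R(P) = 1 + P² + P/10 (R(P) = (P² + P/10) + 1 = 1 + P² + P/10)
√(-2859 + R(-36)) = √(-2859 + (1 + (-36)² + (⅒)*(-36))) = √(-2859 + (1 + 1296 - 18/5)) = √(-2859 + 6467/5) = √(-7828/5) = 2*I*√9785/5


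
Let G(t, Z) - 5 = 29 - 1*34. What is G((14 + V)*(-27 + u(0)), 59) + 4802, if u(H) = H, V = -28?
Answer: 4802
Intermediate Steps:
G(t, Z) = 0 (G(t, Z) = 5 + (29 - 1*34) = 5 + (29 - 34) = 5 - 5 = 0)
G((14 + V)*(-27 + u(0)), 59) + 4802 = 0 + 4802 = 4802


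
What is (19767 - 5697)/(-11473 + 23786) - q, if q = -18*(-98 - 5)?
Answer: -3259176/1759 ≈ -1852.9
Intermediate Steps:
q = 1854 (q = -18*(-103) = 1854)
(19767 - 5697)/(-11473 + 23786) - q = (19767 - 5697)/(-11473 + 23786) - 1*1854 = 14070/12313 - 1854 = 14070*(1/12313) - 1854 = 2010/1759 - 1854 = -3259176/1759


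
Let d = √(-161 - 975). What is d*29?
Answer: 116*I*√71 ≈ 977.43*I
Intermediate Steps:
d = 4*I*√71 (d = √(-1136) = 4*I*√71 ≈ 33.705*I)
d*29 = (4*I*√71)*29 = 116*I*√71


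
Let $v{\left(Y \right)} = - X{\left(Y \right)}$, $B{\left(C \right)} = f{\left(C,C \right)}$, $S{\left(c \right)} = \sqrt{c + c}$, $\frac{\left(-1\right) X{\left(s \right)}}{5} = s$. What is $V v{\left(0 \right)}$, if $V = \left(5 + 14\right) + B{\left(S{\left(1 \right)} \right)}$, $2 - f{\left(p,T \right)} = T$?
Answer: $0$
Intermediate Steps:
$X{\left(s \right)} = - 5 s$
$f{\left(p,T \right)} = 2 - T$
$S{\left(c \right)} = \sqrt{2} \sqrt{c}$ ($S{\left(c \right)} = \sqrt{2 c} = \sqrt{2} \sqrt{c}$)
$B{\left(C \right)} = 2 - C$
$v{\left(Y \right)} = 5 Y$ ($v{\left(Y \right)} = - \left(-5\right) Y = 5 Y$)
$V = 21 - \sqrt{2}$ ($V = \left(5 + 14\right) + \left(2 - \sqrt{2} \sqrt{1}\right) = 19 + \left(2 - \sqrt{2} \cdot 1\right) = 19 + \left(2 - \sqrt{2}\right) = 21 - \sqrt{2} \approx 19.586$)
$V v{\left(0 \right)} = \left(21 - \sqrt{2}\right) 5 \cdot 0 = \left(21 - \sqrt{2}\right) 0 = 0$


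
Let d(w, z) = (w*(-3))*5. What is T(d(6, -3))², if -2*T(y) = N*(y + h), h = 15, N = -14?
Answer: 275625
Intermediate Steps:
d(w, z) = -15*w (d(w, z) = -3*w*5 = -15*w)
T(y) = 105 + 7*y (T(y) = -(-7)*(y + 15) = -(-7)*(15 + y) = -(-210 - 14*y)/2 = 105 + 7*y)
T(d(6, -3))² = (105 + 7*(-15*6))² = (105 + 7*(-90))² = (105 - 630)² = (-525)² = 275625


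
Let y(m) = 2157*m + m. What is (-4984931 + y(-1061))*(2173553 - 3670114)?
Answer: 10886836257209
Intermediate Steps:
y(m) = 2158*m
(-4984931 + y(-1061))*(2173553 - 3670114) = (-4984931 + 2158*(-1061))*(2173553 - 3670114) = (-4984931 - 2289638)*(-1496561) = -7274569*(-1496561) = 10886836257209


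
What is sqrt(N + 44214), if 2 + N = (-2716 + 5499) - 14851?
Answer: 28*sqrt(41) ≈ 179.29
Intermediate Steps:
N = -12070 (N = -2 + ((-2716 + 5499) - 14851) = -2 + (2783 - 14851) = -2 - 12068 = -12070)
sqrt(N + 44214) = sqrt(-12070 + 44214) = sqrt(32144) = 28*sqrt(41)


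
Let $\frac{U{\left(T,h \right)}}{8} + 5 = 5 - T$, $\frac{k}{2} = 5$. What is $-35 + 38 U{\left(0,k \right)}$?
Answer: $-35$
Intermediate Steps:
$k = 10$ ($k = 2 \cdot 5 = 10$)
$U{\left(T,h \right)} = - 8 T$ ($U{\left(T,h \right)} = -40 + 8 \left(5 - T\right) = -40 - \left(-40 + 8 T\right) = - 8 T$)
$-35 + 38 U{\left(0,k \right)} = -35 + 38 \left(\left(-8\right) 0\right) = -35 + 38 \cdot 0 = -35 + 0 = -35$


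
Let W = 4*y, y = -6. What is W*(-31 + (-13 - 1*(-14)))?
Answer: 720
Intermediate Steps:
W = -24 (W = 4*(-6) = -24)
W*(-31 + (-13 - 1*(-14))) = -24*(-31 + (-13 - 1*(-14))) = -24*(-31 + (-13 + 14)) = -24*(-31 + 1) = -24*(-30) = 720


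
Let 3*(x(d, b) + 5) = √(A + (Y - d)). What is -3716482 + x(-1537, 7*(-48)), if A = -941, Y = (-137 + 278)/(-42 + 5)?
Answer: -3716487 + √810707/111 ≈ -3.7165e+6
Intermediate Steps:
Y = -141/37 (Y = 141/(-37) = 141*(-1/37) = -141/37 ≈ -3.8108)
x(d, b) = -5 + √(-34958/37 - d)/3 (x(d, b) = -5 + √(-941 + (-141/37 - d))/3 = -5 + √(-34958/37 - d)/3)
-3716482 + x(-1537, 7*(-48)) = -3716482 + (-5 + √(-1293446 - 1369*(-1537))/111) = -3716482 + (-5 + √(-1293446 + 2104153)/111) = -3716482 + (-5 + √810707/111) = -3716487 + √810707/111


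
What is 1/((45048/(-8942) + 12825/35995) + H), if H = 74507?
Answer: 32186729/2397985935442 ≈ 1.3422e-5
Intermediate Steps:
1/((45048/(-8942) + 12825/35995) + H) = 1/((45048/(-8942) + 12825/35995) + 74507) = 1/((45048*(-1/8942) + 12825*(1/35995)) + 74507) = 1/((-22524/4471 + 2565/7199) + 74507) = 1/(-150682161/32186729 + 74507) = 1/(2397985935442/32186729) = 32186729/2397985935442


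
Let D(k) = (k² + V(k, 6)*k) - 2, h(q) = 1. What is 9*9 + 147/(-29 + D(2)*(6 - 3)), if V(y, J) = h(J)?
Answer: 1230/17 ≈ 72.353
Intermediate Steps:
V(y, J) = 1
D(k) = -2 + k + k² (D(k) = (k² + 1*k) - 2 = (k² + k) - 2 = (k + k²) - 2 = -2 + k + k²)
9*9 + 147/(-29 + D(2)*(6 - 3)) = 9*9 + 147/(-29 + (-2 + 2 + 2²)*(6 - 3)) = 81 + 147/(-29 + (-2 + 2 + 4)*3) = 81 + 147/(-29 + 4*3) = 81 + 147/(-29 + 12) = 81 + 147/(-17) = 81 + 147*(-1/17) = 81 - 147/17 = 1230/17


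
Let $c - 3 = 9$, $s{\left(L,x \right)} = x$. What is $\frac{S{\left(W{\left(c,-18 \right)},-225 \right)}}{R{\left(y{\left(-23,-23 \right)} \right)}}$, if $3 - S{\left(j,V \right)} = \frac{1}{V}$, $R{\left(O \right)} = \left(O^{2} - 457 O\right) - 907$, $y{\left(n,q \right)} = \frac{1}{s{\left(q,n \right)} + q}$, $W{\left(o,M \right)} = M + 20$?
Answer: $- \frac{1430416}{427092525} \approx -0.0033492$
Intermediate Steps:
$c = 12$ ($c = 3 + 9 = 12$)
$W{\left(o,M \right)} = 20 + M$
$y{\left(n,q \right)} = \frac{1}{n + q}$
$R{\left(O \right)} = -907 + O^{2} - 457 O$
$S{\left(j,V \right)} = 3 - \frac{1}{V}$
$\frac{S{\left(W{\left(c,-18 \right)},-225 \right)}}{R{\left(y{\left(-23,-23 \right)} \right)}} = \frac{3 - \frac{1}{-225}}{-907 + \left(\frac{1}{-23 - 23}\right)^{2} - \frac{457}{-23 - 23}} = \frac{3 - - \frac{1}{225}}{-907 + \left(\frac{1}{-46}\right)^{2} - \frac{457}{-46}} = \frac{3 + \frac{1}{225}}{-907 + \left(- \frac{1}{46}\right)^{2} - - \frac{457}{46}} = \frac{676}{225 \left(-907 + \frac{1}{2116} + \frac{457}{46}\right)} = \frac{676}{225 \left(- \frac{1898189}{2116}\right)} = \frac{676}{225} \left(- \frac{2116}{1898189}\right) = - \frac{1430416}{427092525}$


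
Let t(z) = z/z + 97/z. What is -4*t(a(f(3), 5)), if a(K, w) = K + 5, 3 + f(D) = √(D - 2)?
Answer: -400/3 ≈ -133.33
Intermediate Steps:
f(D) = -3 + √(-2 + D) (f(D) = -3 + √(D - 2) = -3 + √(-2 + D))
a(K, w) = 5 + K
t(z) = 1 + 97/z
-4*t(a(f(3), 5)) = -4*(97 + (5 + (-3 + √(-2 + 3))))/(5 + (-3 + √(-2 + 3))) = -4*(97 + (5 + (-3 + √1)))/(5 + (-3 + √1)) = -4*(97 + (5 + (-3 + 1)))/(5 + (-3 + 1)) = -4*(97 + (5 - 2))/(5 - 2) = -4*(97 + 3)/3 = -4*100/3 = -400/3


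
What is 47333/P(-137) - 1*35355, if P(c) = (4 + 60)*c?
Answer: -310039973/8768 ≈ -35360.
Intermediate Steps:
P(c) = 64*c
47333/P(-137) - 1*35355 = 47333/((64*(-137))) - 1*35355 = 47333/(-8768) - 35355 = 47333*(-1/8768) - 35355 = -47333/8768 - 35355 = -310039973/8768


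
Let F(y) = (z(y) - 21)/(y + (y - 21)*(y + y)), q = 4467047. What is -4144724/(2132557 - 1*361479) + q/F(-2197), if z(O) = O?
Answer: -38543566286571584351/1964125502 ≈ -1.9624e+10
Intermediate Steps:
F(y) = (-21 + y)/(y + 2*y*(-21 + y)) (F(y) = (y - 21)/(y + (y - 21)*(y + y)) = (-21 + y)/(y + (-21 + y)*(2*y)) = (-21 + y)/(y + 2*y*(-21 + y)))
-4144724/(2132557 - 1*361479) + q/F(-2197) = -4144724/(2132557 - 1*361479) + 4467047/(((-21 - 2197)/((-2197)*(-41 + 2*(-2197))))) = -4144724/(2132557 - 361479) + 4467047/((-1/2197*(-2218)/(-41 - 4394))) = -4144724/1771078 + 4467047/((-1/2197*(-2218)/(-4435))) = -4144724*1/1771078 + 4467047/((-1/2197*(-1/4435)*(-2218))) = -2072362/885539 + 4467047/(-2218/9743695) = -2072362/885539 + 4467047*(-9743695/2218) = -2072362/885539 - 43525543518665/2218 = -38543566286571584351/1964125502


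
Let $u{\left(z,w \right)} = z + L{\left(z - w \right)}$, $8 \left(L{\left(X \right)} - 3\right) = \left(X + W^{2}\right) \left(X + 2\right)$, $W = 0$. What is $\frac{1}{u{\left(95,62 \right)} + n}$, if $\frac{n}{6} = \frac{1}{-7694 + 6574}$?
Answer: $\frac{560}{135727} \approx 0.0041259$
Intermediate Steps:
$n = - \frac{3}{560}$ ($n = \frac{6}{-7694 + 6574} = \frac{6}{-1120} = 6 \left(- \frac{1}{1120}\right) = - \frac{3}{560} \approx -0.0053571$)
$L{\left(X \right)} = 3 + \frac{X \left(2 + X\right)}{8}$ ($L{\left(X \right)} = 3 + \frac{\left(X + 0^{2}\right) \left(X + 2\right)}{8} = 3 + \frac{\left(X + 0\right) \left(2 + X\right)}{8} = 3 + \frac{X \left(2 + X\right)}{8}$)
$u{\left(z,w \right)} = 3 - \frac{w}{4} + \frac{\left(z - w\right)^{2}}{8} + \frac{5 z}{4}$ ($u{\left(z,w \right)} = z + \left(3 + \frac{z - w}{4} + \frac{\left(z - w\right)^{2}}{8}\right) = z + \left(3 - \left(- \frac{z}{4} + \frac{w}{4}\right) + \frac{\left(z - w\right)^{2}}{8}\right) = z + \left(3 - \frac{w}{4} + \frac{z}{4} + \frac{\left(z - w\right)^{2}}{8}\right) = 3 - \frac{w}{4} + \frac{\left(z - w\right)^{2}}{8} + \frac{5 z}{4}$)
$\frac{1}{u{\left(95,62 \right)} + n} = \frac{1}{\left(3 - \frac{31}{2} + \frac{\left(62 - 95\right)^{2}}{8} + \frac{5}{4} \cdot 95\right) - \frac{3}{560}} = \frac{1}{\left(3 - \frac{31}{2} + \frac{\left(62 - 95\right)^{2}}{8} + \frac{475}{4}\right) - \frac{3}{560}} = \frac{1}{\left(3 - \frac{31}{2} + \frac{\left(-33\right)^{2}}{8} + \frac{475}{4}\right) - \frac{3}{560}} = \frac{1}{\left(3 - \frac{31}{2} + \frac{1}{8} \cdot 1089 + \frac{475}{4}\right) - \frac{3}{560}} = \frac{1}{\left(3 - \frac{31}{2} + \frac{1089}{8} + \frac{475}{4}\right) - \frac{3}{560}} = \frac{1}{\frac{1939}{8} - \frac{3}{560}} = \frac{1}{\frac{135727}{560}} = \frac{560}{135727}$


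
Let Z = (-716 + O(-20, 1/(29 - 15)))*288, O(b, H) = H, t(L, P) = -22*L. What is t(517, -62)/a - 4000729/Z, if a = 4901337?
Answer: 5083186344149/262005870672 ≈ 19.401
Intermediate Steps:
Z = -1443312/7 (Z = (-716 + 1/(29 - 15))*288 = (-716 + 1/14)*288 = -10023/14*288 = -1443312/7 ≈ -2.0619e+5)
t(517, -62)/a - 4000729/Z = -22*517/4901337 - 4000729/(-1443312/7) = -11374*1/4901337 - 4000729*(-7/1443312) = -11374/4901337 + 28005103/1443312 = 5083186344149/262005870672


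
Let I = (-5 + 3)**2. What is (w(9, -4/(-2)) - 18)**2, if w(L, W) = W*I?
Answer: 100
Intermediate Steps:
I = 4 (I = (-2)**2 = 4)
w(L, W) = 4*W (w(L, W) = W*4 = 4*W)
(w(9, -4/(-2)) - 18)**2 = (4*(-4/(-2)) - 18)**2 = (4*(-4*(-1/2)) - 18)**2 = (4*2 - 18)**2 = (8 - 18)**2 = (-10)**2 = 100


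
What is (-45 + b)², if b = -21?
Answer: 4356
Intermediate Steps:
(-45 + b)² = (-45 - 21)² = (-66)² = 4356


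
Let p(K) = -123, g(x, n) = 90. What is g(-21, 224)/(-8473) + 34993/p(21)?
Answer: -296506759/1042179 ≈ -284.51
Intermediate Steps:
g(-21, 224)/(-8473) + 34993/p(21) = 90/(-8473) + 34993/(-123) = 90*(-1/8473) + 34993*(-1/123) = -90/8473 - 34993/123 = -296506759/1042179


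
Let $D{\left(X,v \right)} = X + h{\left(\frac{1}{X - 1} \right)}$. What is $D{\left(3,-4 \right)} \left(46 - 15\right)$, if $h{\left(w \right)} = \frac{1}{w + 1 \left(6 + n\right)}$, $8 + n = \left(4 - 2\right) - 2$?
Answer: $\frac{217}{3} \approx 72.333$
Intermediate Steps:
$n = -8$ ($n = -8 + \left(\left(4 - 2\right) - 2\right) = -8 + \left(2 - 2\right) = -8 + 0 = -8$)
$h{\left(w \right)} = \frac{1}{-2 + w}$ ($h{\left(w \right)} = \frac{1}{w + 1 \left(6 - 8\right)} = \frac{1}{w + 1 \left(-2\right)} = \frac{1}{w - 2} = \frac{1}{-2 + w}$)
$D{\left(X,v \right)} = X + \frac{1}{-2 + \frac{1}{-1 + X}}$ ($D{\left(X,v \right)} = X + \frac{1}{-2 + \frac{1}{X - 1}} = X + \frac{1}{-2 + \frac{1}{-1 + X}}$)
$D{\left(3,-4 \right)} \left(46 - 15\right) = \frac{-1 + 3 + 3 \left(3 - 6\right)}{3 - 6} \left(46 - 15\right) = \frac{-1 + 3 + 3 \left(3 - 6\right)}{3 - 6} \cdot 31 = \frac{-1 + 3 + 3 \left(-3\right)}{-3} \cdot 31 = - \frac{-1 + 3 - 9}{3} \cdot 31 = \left(- \frac{1}{3}\right) \left(-7\right) 31 = \frac{7}{3} \cdot 31 = \frac{217}{3}$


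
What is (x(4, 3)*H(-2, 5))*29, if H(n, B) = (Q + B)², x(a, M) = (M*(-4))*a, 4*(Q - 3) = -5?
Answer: -63423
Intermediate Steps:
Q = 7/4 (Q = 3 + (¼)*(-5) = 3 - 5/4 = 7/4 ≈ 1.7500)
x(a, M) = -4*M*a (x(a, M) = (-4*M)*a = -4*M*a)
H(n, B) = (7/4 + B)²
(x(4, 3)*H(-2, 5))*29 = ((-4*3*4)*((7 + 4*5)²/16))*29 = -3*(7 + 20)²*29 = -3*27²*29 = -3*729*29 = -48*729/16*29 = -2187*29 = -63423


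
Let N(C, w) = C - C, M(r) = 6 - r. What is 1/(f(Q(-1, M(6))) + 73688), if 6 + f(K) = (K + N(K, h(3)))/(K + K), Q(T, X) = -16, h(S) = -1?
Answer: 2/147365 ≈ 1.3572e-5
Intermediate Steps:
N(C, w) = 0
f(K) = -11/2 (f(K) = -6 + (K + 0)/(K + K) = -6 + K/((2*K)) = -6 + K*(1/(2*K)) = -6 + ½ = -11/2)
1/(f(Q(-1, M(6))) + 73688) = 1/(-11/2 + 73688) = 1/(147365/2) = 2/147365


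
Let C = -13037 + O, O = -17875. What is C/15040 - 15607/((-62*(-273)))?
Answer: -11842903/3977610 ≈ -2.9774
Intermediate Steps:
C = -30912 (C = -13037 - 17875 = -30912)
C/15040 - 15607/((-62*(-273))) = -30912/15040 - 15607/((-62*(-273))) = -30912*1/15040 - 15607/16926 = -483/235 - 15607*1/16926 = -483/235 - 15607/16926 = -11842903/3977610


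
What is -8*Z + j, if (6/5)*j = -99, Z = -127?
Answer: 1867/2 ≈ 933.50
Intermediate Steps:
j = -165/2 (j = (5/6)*(-99) = -165/2 ≈ -82.500)
-8*Z + j = -8*(-127) - 165/2 = 1016 - 165/2 = 1867/2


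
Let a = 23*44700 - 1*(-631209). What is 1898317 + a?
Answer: 3557626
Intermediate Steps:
a = 1659309 (a = 1028100 + 631209 = 1659309)
1898317 + a = 1898317 + 1659309 = 3557626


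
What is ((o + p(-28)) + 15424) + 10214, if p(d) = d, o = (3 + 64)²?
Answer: 30099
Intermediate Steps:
o = 4489 (o = 67² = 4489)
((o + p(-28)) + 15424) + 10214 = ((4489 - 28) + 15424) + 10214 = (4461 + 15424) + 10214 = 19885 + 10214 = 30099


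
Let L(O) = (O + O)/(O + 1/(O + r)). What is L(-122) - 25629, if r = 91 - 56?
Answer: -272030607/10615 ≈ -25627.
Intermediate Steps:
r = 35
L(O) = 2*O/(O + 1/(35 + O)) (L(O) = (O + O)/(O + 1/(O + 35)) = (2*O)/(O + 1/(35 + O)) = 2*O/(O + 1/(35 + O)))
L(-122) - 25629 = 2*(-122)*(35 - 122)/(1 + (-122)² + 35*(-122)) - 25629 = 2*(-122)*(-87)/(1 + 14884 - 4270) - 25629 = 2*(-122)*(-87)/10615 - 25629 = 2*(-122)*(1/10615)*(-87) - 25629 = 21228/10615 - 25629 = -272030607/10615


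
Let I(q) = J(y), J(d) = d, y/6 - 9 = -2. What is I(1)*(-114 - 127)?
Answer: -10122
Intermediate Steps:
y = 42 (y = 54 + 6*(-2) = 54 - 12 = 42)
I(q) = 42
I(1)*(-114 - 127) = 42*(-114 - 127) = 42*(-241) = -10122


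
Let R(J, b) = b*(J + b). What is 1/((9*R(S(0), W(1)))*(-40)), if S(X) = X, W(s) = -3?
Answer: -1/3240 ≈ -0.00030864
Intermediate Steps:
1/((9*R(S(0), W(1)))*(-40)) = 1/((9*(-3*(0 - 3)))*(-40)) = 1/((9*(-3*(-3)))*(-40)) = 1/((9*9)*(-40)) = 1/(81*(-40)) = 1/(-3240) = -1/3240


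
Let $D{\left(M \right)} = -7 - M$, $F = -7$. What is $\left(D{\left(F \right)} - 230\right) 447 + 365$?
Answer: $-102445$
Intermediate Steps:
$\left(D{\left(F \right)} - 230\right) 447 + 365 = \left(\left(-7 - -7\right) - 230\right) 447 + 365 = \left(\left(-7 + 7\right) - 230\right) 447 + 365 = \left(0 - 230\right) 447 + 365 = \left(-230\right) 447 + 365 = -102810 + 365 = -102445$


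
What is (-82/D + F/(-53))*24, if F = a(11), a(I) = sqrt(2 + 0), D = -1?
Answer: 1968 - 24*sqrt(2)/53 ≈ 1967.4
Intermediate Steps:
a(I) = sqrt(2)
F = sqrt(2) ≈ 1.4142
(-82/D + F/(-53))*24 = (-82/(-1) + sqrt(2)/(-53))*24 = (-82*(-1) + sqrt(2)*(-1/53))*24 = (82 - sqrt(2)/53)*24 = 1968 - 24*sqrt(2)/53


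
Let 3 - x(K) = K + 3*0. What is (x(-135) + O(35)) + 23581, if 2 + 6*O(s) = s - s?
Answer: 71156/3 ≈ 23719.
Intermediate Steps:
O(s) = -⅓ (O(s) = -⅓ + (s - s)/6 = -⅓ + (⅙)*0 = -⅓ + 0 = -⅓)
x(K) = 3 - K (x(K) = 3 - (K + 3*0) = 3 - (K + 0) = 3 - K)
(x(-135) + O(35)) + 23581 = ((3 - 1*(-135)) - ⅓) + 23581 = ((3 + 135) - ⅓) + 23581 = (138 - ⅓) + 23581 = 413/3 + 23581 = 71156/3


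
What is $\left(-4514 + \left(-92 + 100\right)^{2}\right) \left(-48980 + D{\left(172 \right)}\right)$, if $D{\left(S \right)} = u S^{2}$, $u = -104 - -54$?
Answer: $6800401000$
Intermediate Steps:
$u = -50$ ($u = -104 + 54 = -50$)
$D{\left(S \right)} = - 50 S^{2}$
$\left(-4514 + \left(-92 + 100\right)^{2}\right) \left(-48980 + D{\left(172 \right)}\right) = \left(-4514 + \left(-92 + 100\right)^{2}\right) \left(-48980 - 50 \cdot 172^{2}\right) = \left(-4514 + 8^{2}\right) \left(-48980 - 1479200\right) = \left(-4514 + 64\right) \left(-48980 - 1479200\right) = \left(-4450\right) \left(-1528180\right) = 6800401000$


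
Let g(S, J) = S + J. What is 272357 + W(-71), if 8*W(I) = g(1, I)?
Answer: 1089393/4 ≈ 2.7235e+5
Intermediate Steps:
g(S, J) = J + S
W(I) = 1/8 + I/8 (W(I) = (I + 1)/8 = (1 + I)/8 = 1/8 + I/8)
272357 + W(-71) = 272357 + (1/8 + (1/8)*(-71)) = 272357 + (1/8 - 71/8) = 272357 - 35/4 = 1089393/4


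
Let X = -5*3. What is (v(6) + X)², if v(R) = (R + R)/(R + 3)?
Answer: 1681/9 ≈ 186.78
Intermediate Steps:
v(R) = 2*R/(3 + R) (v(R) = (2*R)/(3 + R) = 2*R/(3 + R))
X = -15
(v(6) + X)² = (2*6/(3 + 6) - 15)² = (2*6/9 - 15)² = (2*6*(⅑) - 15)² = (4/3 - 15)² = (-41/3)² = 1681/9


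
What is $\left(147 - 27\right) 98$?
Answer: $11760$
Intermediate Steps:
$\left(147 - 27\right) 98 = 120 \cdot 98 = 11760$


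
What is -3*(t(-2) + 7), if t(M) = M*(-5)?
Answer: -51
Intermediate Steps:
t(M) = -5*M
-3*(t(-2) + 7) = -3*(-5*(-2) + 7) = -3*(10 + 7) = -3*17 = -51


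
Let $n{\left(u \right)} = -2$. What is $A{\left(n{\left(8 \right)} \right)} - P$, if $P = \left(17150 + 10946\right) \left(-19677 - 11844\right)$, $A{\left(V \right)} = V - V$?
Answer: $885614016$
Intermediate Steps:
$A{\left(V \right)} = 0$
$P = -885614016$ ($P = 28096 \left(-31521\right) = -885614016$)
$A{\left(n{\left(8 \right)} \right)} - P = 0 - -885614016 = 0 + 885614016 = 885614016$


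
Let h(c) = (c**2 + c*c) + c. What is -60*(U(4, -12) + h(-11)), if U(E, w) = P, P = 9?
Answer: -14400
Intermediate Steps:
h(c) = c + 2*c**2 (h(c) = (c**2 + c**2) + c = 2*c**2 + c = c + 2*c**2)
U(E, w) = 9
-60*(U(4, -12) + h(-11)) = -60*(9 - 11*(1 + 2*(-11))) = -60*(9 - 11*(1 - 22)) = -60*(9 - 11*(-21)) = -60*(9 + 231) = -60*240 = -14400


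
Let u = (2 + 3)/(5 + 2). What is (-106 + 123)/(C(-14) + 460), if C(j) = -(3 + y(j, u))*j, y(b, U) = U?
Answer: 17/512 ≈ 0.033203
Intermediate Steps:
u = 5/7 ≈ 0.71429
C(j) = -26*j/7 (C(j) = -(3 + 5/7)*j = -26*j/7)
(-106 + 123)/(C(-14) + 460) = (-106 + 123)/(-26/7*(-14) + 460) = 17/(52 + 460) = 17/512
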